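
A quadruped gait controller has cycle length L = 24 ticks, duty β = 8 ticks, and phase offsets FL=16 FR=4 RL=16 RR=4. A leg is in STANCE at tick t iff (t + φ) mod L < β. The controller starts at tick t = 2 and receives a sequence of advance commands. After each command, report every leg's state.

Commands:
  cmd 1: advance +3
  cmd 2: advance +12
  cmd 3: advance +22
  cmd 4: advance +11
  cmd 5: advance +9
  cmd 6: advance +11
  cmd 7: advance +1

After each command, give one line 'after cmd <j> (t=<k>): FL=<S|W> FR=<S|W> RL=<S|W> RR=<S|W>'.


after cmd 1 (t=5): FL=W FR=W RL=W RR=W
after cmd 2 (t=17): FL=W FR=W RL=W RR=W
after cmd 3 (t=39): FL=S FR=W RL=S RR=W
after cmd 4 (t=50): FL=W FR=S RL=W RR=S
after cmd 5 (t=59): FL=S FR=W RL=S RR=W
after cmd 6 (t=70): FL=W FR=S RL=W RR=S
after cmd 7 (t=71): FL=W FR=S RL=W RR=S

start t=2: FL=W FR=S RL=W RR=S
cmd 1: advance +3 → t=5, phase=(21,9,21,9) → FL=W FR=W RL=W RR=W
cmd 2: advance +12 → t=17, phase=(9,21,9,21) → FL=W FR=W RL=W RR=W
cmd 3: advance +22 → t=39, phase=(7,19,7,19) → FL=S FR=W RL=S RR=W
cmd 4: advance +11 → t=50, phase=(18,6,18,6) → FL=W FR=S RL=W RR=S
cmd 5: advance +9 → t=59, phase=(3,15,3,15) → FL=S FR=W RL=S RR=W
cmd 6: advance +11 → t=70, phase=(14,2,14,2) → FL=W FR=S RL=W RR=S
cmd 7: advance +1 → t=71, phase=(15,3,15,3) → FL=W FR=S RL=W RR=S


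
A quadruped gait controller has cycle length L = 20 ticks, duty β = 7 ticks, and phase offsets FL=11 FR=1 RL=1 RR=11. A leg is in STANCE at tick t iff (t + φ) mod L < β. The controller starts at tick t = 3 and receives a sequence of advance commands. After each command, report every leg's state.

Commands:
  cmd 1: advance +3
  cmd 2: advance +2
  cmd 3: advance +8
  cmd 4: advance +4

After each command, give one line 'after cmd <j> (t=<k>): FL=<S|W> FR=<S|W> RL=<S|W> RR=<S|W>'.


start t=3: FL=W FR=S RL=S RR=W
cmd 1: advance +3 → t=6, phase=(17,7,7,17) → FL=W FR=W RL=W RR=W
cmd 2: advance +2 → t=8, phase=(19,9,9,19) → FL=W FR=W RL=W RR=W
cmd 3: advance +8 → t=16, phase=(7,17,17,7) → FL=W FR=W RL=W RR=W
cmd 4: advance +4 → t=20, phase=(11,1,1,11) → FL=W FR=S RL=S RR=W

after cmd 1 (t=6): FL=W FR=W RL=W RR=W
after cmd 2 (t=8): FL=W FR=W RL=W RR=W
after cmd 3 (t=16): FL=W FR=W RL=W RR=W
after cmd 4 (t=20): FL=W FR=S RL=S RR=W


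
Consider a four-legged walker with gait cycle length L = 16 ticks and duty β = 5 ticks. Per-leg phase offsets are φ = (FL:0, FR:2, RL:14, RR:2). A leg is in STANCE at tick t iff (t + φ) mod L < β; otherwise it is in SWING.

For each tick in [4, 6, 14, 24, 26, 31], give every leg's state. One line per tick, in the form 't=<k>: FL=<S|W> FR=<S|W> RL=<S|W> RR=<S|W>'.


t=4: FL=S FR=W RL=S RR=W
t=6: FL=W FR=W RL=S RR=W
t=14: FL=W FR=S RL=W RR=S
t=24: FL=W FR=W RL=W RR=W
t=26: FL=W FR=W RL=W RR=W
t=31: FL=W FR=S RL=W RR=S

t=4: phase=(4,6,2,6) vs β=5 → FL=S FR=W RL=S RR=W
t=6: phase=(6,8,4,8) vs β=5 → FL=W FR=W RL=S RR=W
t=14: phase=(14,0,12,0) vs β=5 → FL=W FR=S RL=W RR=S
t=24: phase=(8,10,6,10) vs β=5 → FL=W FR=W RL=W RR=W
t=26: phase=(10,12,8,12) vs β=5 → FL=W FR=W RL=W RR=W
t=31: phase=(15,1,13,1) vs β=5 → FL=W FR=S RL=W RR=S


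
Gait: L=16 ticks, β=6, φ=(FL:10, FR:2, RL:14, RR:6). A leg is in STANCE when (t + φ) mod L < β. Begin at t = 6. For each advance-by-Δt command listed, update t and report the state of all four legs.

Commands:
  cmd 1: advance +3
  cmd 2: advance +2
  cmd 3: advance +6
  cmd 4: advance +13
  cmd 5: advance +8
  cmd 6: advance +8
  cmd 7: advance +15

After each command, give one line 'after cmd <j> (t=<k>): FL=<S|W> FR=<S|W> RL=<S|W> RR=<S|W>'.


after cmd 1 (t=9): FL=S FR=W RL=W RR=W
after cmd 2 (t=11): FL=S FR=W RL=W RR=S
after cmd 3 (t=17): FL=W FR=S RL=W RR=W
after cmd 4 (t=30): FL=W FR=S RL=W RR=S
after cmd 5 (t=38): FL=S FR=W RL=S RR=W
after cmd 6 (t=46): FL=W FR=S RL=W RR=S
after cmd 7 (t=61): FL=W FR=W RL=W RR=S

start t=6: FL=S FR=W RL=S RR=W
cmd 1: advance +3 → t=9, phase=(3,11,7,15) → FL=S FR=W RL=W RR=W
cmd 2: advance +2 → t=11, phase=(5,13,9,1) → FL=S FR=W RL=W RR=S
cmd 3: advance +6 → t=17, phase=(11,3,15,7) → FL=W FR=S RL=W RR=W
cmd 4: advance +13 → t=30, phase=(8,0,12,4) → FL=W FR=S RL=W RR=S
cmd 5: advance +8 → t=38, phase=(0,8,4,12) → FL=S FR=W RL=S RR=W
cmd 6: advance +8 → t=46, phase=(8,0,12,4) → FL=W FR=S RL=W RR=S
cmd 7: advance +15 → t=61, phase=(7,15,11,3) → FL=W FR=W RL=W RR=S


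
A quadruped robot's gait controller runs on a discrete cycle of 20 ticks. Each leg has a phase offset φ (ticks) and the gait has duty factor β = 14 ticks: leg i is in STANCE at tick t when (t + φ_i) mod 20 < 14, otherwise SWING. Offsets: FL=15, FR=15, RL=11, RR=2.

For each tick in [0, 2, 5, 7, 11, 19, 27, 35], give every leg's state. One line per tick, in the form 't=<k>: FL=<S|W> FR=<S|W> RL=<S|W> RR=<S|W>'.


t=0: FL=W FR=W RL=S RR=S
t=2: FL=W FR=W RL=S RR=S
t=5: FL=S FR=S RL=W RR=S
t=7: FL=S FR=S RL=W RR=S
t=11: FL=S FR=S RL=S RR=S
t=19: FL=W FR=W RL=S RR=S
t=27: FL=S FR=S RL=W RR=S
t=35: FL=S FR=S RL=S RR=W

t=0: phase=(15,15,11,2) vs β=14 → FL=W FR=W RL=S RR=S
t=2: phase=(17,17,13,4) vs β=14 → FL=W FR=W RL=S RR=S
t=5: phase=(0,0,16,7) vs β=14 → FL=S FR=S RL=W RR=S
t=7: phase=(2,2,18,9) vs β=14 → FL=S FR=S RL=W RR=S
t=11: phase=(6,6,2,13) vs β=14 → FL=S FR=S RL=S RR=S
t=19: phase=(14,14,10,1) vs β=14 → FL=W FR=W RL=S RR=S
t=27: phase=(2,2,18,9) vs β=14 → FL=S FR=S RL=W RR=S
t=35: phase=(10,10,6,17) vs β=14 → FL=S FR=S RL=S RR=W


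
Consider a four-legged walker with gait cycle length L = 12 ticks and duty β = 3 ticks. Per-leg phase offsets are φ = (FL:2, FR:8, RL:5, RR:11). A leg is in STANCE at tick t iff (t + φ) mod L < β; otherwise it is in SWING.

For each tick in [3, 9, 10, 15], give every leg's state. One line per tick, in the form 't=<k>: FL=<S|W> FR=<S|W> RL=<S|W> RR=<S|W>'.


t=3: FL=W FR=W RL=W RR=S
t=9: FL=W FR=W RL=S RR=W
t=10: FL=S FR=W RL=W RR=W
t=15: FL=W FR=W RL=W RR=S

t=3: phase=(5,11,8,2) vs β=3 → FL=W FR=W RL=W RR=S
t=9: phase=(11,5,2,8) vs β=3 → FL=W FR=W RL=S RR=W
t=10: phase=(0,6,3,9) vs β=3 → FL=S FR=W RL=W RR=W
t=15: phase=(5,11,8,2) vs β=3 → FL=W FR=W RL=W RR=S


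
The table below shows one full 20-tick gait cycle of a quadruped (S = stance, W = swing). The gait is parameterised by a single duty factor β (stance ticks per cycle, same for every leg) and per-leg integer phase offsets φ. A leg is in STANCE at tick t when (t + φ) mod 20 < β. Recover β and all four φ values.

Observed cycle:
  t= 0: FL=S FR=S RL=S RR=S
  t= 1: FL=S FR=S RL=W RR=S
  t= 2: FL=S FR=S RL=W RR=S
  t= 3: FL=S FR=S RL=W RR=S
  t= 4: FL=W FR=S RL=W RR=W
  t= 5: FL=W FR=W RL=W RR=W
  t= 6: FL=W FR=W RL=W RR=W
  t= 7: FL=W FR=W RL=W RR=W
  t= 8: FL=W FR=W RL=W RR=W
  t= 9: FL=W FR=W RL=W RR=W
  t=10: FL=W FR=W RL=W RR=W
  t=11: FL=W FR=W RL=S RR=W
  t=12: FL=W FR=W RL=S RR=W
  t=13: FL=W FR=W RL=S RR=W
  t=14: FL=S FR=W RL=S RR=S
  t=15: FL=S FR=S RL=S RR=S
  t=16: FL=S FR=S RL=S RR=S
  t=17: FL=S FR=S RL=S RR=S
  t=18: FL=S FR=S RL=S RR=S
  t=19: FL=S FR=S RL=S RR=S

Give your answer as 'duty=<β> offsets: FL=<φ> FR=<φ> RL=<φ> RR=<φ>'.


duty=10 offsets: FL=6 FR=5 RL=9 RR=6

duty β = stance ticks per leg = 10
FL: stance ticks = 10; W→S at t=14 → φ=6
FR: stance ticks = 10; W→S at t=15 → φ=5
RL: stance ticks = 10; W→S at t=11 → φ=9
RR: stance ticks = 10; W→S at t=14 → φ=6


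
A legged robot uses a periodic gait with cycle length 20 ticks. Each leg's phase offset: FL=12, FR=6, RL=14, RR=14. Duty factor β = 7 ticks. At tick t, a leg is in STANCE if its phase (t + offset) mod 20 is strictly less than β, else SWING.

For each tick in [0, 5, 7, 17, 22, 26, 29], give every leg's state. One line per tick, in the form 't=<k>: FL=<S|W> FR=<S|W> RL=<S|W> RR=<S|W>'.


t=0: phase=(12,6,14,14) vs β=7 → FL=W FR=S RL=W RR=W
t=5: phase=(17,11,19,19) vs β=7 → FL=W FR=W RL=W RR=W
t=7: phase=(19,13,1,1) vs β=7 → FL=W FR=W RL=S RR=S
t=17: phase=(9,3,11,11) vs β=7 → FL=W FR=S RL=W RR=W
t=22: phase=(14,8,16,16) vs β=7 → FL=W FR=W RL=W RR=W
t=26: phase=(18,12,0,0) vs β=7 → FL=W FR=W RL=S RR=S
t=29: phase=(1,15,3,3) vs β=7 → FL=S FR=W RL=S RR=S

t=0: FL=W FR=S RL=W RR=W
t=5: FL=W FR=W RL=W RR=W
t=7: FL=W FR=W RL=S RR=S
t=17: FL=W FR=S RL=W RR=W
t=22: FL=W FR=W RL=W RR=W
t=26: FL=W FR=W RL=S RR=S
t=29: FL=S FR=W RL=S RR=S


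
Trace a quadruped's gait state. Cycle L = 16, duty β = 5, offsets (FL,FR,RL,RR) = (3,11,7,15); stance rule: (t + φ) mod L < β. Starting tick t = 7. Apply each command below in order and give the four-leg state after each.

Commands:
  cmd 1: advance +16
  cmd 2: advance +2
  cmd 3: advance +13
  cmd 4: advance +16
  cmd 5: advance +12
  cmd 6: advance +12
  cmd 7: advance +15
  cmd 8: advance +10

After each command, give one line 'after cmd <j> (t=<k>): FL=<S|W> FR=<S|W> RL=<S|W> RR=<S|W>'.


start t=7: FL=W FR=S RL=W RR=W
cmd 1: advance +16 → t=23, phase=(10,2,14,6) → FL=W FR=S RL=W RR=W
cmd 2: advance +2 → t=25, phase=(12,4,0,8) → FL=W FR=S RL=S RR=W
cmd 3: advance +13 → t=38, phase=(9,1,13,5) → FL=W FR=S RL=W RR=W
cmd 4: advance +16 → t=54, phase=(9,1,13,5) → FL=W FR=S RL=W RR=W
cmd 5: advance +12 → t=66, phase=(5,13,9,1) → FL=W FR=W RL=W RR=S
cmd 6: advance +12 → t=78, phase=(1,9,5,13) → FL=S FR=W RL=W RR=W
cmd 7: advance +15 → t=93, phase=(0,8,4,12) → FL=S FR=W RL=S RR=W
cmd 8: advance +10 → t=103, phase=(10,2,14,6) → FL=W FR=S RL=W RR=W

after cmd 1 (t=23): FL=W FR=S RL=W RR=W
after cmd 2 (t=25): FL=W FR=S RL=S RR=W
after cmd 3 (t=38): FL=W FR=S RL=W RR=W
after cmd 4 (t=54): FL=W FR=S RL=W RR=W
after cmd 5 (t=66): FL=W FR=W RL=W RR=S
after cmd 6 (t=78): FL=S FR=W RL=W RR=W
after cmd 7 (t=93): FL=S FR=W RL=S RR=W
after cmd 8 (t=103): FL=W FR=S RL=W RR=W


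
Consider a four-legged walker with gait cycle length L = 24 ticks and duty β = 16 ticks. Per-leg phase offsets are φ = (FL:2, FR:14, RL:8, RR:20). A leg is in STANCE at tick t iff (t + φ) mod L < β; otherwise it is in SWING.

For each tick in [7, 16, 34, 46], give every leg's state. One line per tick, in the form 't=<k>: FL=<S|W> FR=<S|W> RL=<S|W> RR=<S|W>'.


t=7: phase=(9,21,15,3) vs β=16 → FL=S FR=W RL=S RR=S
t=16: phase=(18,6,0,12) vs β=16 → FL=W FR=S RL=S RR=S
t=34: phase=(12,0,18,6) vs β=16 → FL=S FR=S RL=W RR=S
t=46: phase=(0,12,6,18) vs β=16 → FL=S FR=S RL=S RR=W

t=7: FL=S FR=W RL=S RR=S
t=16: FL=W FR=S RL=S RR=S
t=34: FL=S FR=S RL=W RR=S
t=46: FL=S FR=S RL=S RR=W


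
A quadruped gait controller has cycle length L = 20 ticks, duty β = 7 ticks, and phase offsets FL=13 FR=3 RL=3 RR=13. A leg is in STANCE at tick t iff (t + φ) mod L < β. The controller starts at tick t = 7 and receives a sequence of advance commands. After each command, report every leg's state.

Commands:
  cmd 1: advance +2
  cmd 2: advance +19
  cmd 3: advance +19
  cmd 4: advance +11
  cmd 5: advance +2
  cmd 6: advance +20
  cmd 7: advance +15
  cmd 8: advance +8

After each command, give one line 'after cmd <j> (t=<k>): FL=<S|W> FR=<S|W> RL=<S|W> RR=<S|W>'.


start t=7: FL=S FR=W RL=W RR=S
cmd 1: advance +2 → t=9, phase=(2,12,12,2) → FL=S FR=W RL=W RR=S
cmd 2: advance +19 → t=28, phase=(1,11,11,1) → FL=S FR=W RL=W RR=S
cmd 3: advance +19 → t=47, phase=(0,10,10,0) → FL=S FR=W RL=W RR=S
cmd 4: advance +11 → t=58, phase=(11,1,1,11) → FL=W FR=S RL=S RR=W
cmd 5: advance +2 → t=60, phase=(13,3,3,13) → FL=W FR=S RL=S RR=W
cmd 6: advance +20 → t=80, phase=(13,3,3,13) → FL=W FR=S RL=S RR=W
cmd 7: advance +15 → t=95, phase=(8,18,18,8) → FL=W FR=W RL=W RR=W
cmd 8: advance +8 → t=103, phase=(16,6,6,16) → FL=W FR=S RL=S RR=W

after cmd 1 (t=9): FL=S FR=W RL=W RR=S
after cmd 2 (t=28): FL=S FR=W RL=W RR=S
after cmd 3 (t=47): FL=S FR=W RL=W RR=S
after cmd 4 (t=58): FL=W FR=S RL=S RR=W
after cmd 5 (t=60): FL=W FR=S RL=S RR=W
after cmd 6 (t=80): FL=W FR=S RL=S RR=W
after cmd 7 (t=95): FL=W FR=W RL=W RR=W
after cmd 8 (t=103): FL=W FR=S RL=S RR=W


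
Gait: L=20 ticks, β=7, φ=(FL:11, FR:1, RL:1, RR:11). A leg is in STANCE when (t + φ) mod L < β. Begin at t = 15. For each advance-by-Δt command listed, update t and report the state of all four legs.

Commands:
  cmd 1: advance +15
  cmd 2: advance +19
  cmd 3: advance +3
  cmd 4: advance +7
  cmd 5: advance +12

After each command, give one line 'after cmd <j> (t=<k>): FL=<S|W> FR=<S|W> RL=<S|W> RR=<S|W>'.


after cmd 1 (t=30): FL=S FR=W RL=W RR=S
after cmd 2 (t=49): FL=S FR=W RL=W RR=S
after cmd 3 (t=52): FL=S FR=W RL=W RR=S
after cmd 4 (t=59): FL=W FR=S RL=S RR=W
after cmd 5 (t=71): FL=S FR=W RL=W RR=S

start t=15: FL=S FR=W RL=W RR=S
cmd 1: advance +15 → t=30, phase=(1,11,11,1) → FL=S FR=W RL=W RR=S
cmd 2: advance +19 → t=49, phase=(0,10,10,0) → FL=S FR=W RL=W RR=S
cmd 3: advance +3 → t=52, phase=(3,13,13,3) → FL=S FR=W RL=W RR=S
cmd 4: advance +7 → t=59, phase=(10,0,0,10) → FL=W FR=S RL=S RR=W
cmd 5: advance +12 → t=71, phase=(2,12,12,2) → FL=S FR=W RL=W RR=S


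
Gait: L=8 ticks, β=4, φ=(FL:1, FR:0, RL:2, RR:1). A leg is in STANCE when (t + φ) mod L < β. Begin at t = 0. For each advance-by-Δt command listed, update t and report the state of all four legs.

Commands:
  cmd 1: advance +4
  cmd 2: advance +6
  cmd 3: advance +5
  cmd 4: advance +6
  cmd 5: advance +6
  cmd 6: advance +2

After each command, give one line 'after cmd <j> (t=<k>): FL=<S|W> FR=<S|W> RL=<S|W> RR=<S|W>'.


start t=0: FL=S FR=S RL=S RR=S
cmd 1: advance +4 → t=4, phase=(5,4,6,5) → FL=W FR=W RL=W RR=W
cmd 2: advance +6 → t=10, phase=(3,2,4,3) → FL=S FR=S RL=W RR=S
cmd 3: advance +5 → t=15, phase=(0,7,1,0) → FL=S FR=W RL=S RR=S
cmd 4: advance +6 → t=21, phase=(6,5,7,6) → FL=W FR=W RL=W RR=W
cmd 5: advance +6 → t=27, phase=(4,3,5,4) → FL=W FR=S RL=W RR=W
cmd 6: advance +2 → t=29, phase=(6,5,7,6) → FL=W FR=W RL=W RR=W

after cmd 1 (t=4): FL=W FR=W RL=W RR=W
after cmd 2 (t=10): FL=S FR=S RL=W RR=S
after cmd 3 (t=15): FL=S FR=W RL=S RR=S
after cmd 4 (t=21): FL=W FR=W RL=W RR=W
after cmd 5 (t=27): FL=W FR=S RL=W RR=W
after cmd 6 (t=29): FL=W FR=W RL=W RR=W


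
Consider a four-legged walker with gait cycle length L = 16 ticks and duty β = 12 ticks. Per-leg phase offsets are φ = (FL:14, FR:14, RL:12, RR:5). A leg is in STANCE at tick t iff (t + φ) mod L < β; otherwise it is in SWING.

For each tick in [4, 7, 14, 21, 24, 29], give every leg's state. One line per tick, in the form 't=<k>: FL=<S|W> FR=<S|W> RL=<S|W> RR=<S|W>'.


t=4: phase=(2,2,0,9) vs β=12 → FL=S FR=S RL=S RR=S
t=7: phase=(5,5,3,12) vs β=12 → FL=S FR=S RL=S RR=W
t=14: phase=(12,12,10,3) vs β=12 → FL=W FR=W RL=S RR=S
t=21: phase=(3,3,1,10) vs β=12 → FL=S FR=S RL=S RR=S
t=24: phase=(6,6,4,13) vs β=12 → FL=S FR=S RL=S RR=W
t=29: phase=(11,11,9,2) vs β=12 → FL=S FR=S RL=S RR=S

t=4: FL=S FR=S RL=S RR=S
t=7: FL=S FR=S RL=S RR=W
t=14: FL=W FR=W RL=S RR=S
t=21: FL=S FR=S RL=S RR=S
t=24: FL=S FR=S RL=S RR=W
t=29: FL=S FR=S RL=S RR=S


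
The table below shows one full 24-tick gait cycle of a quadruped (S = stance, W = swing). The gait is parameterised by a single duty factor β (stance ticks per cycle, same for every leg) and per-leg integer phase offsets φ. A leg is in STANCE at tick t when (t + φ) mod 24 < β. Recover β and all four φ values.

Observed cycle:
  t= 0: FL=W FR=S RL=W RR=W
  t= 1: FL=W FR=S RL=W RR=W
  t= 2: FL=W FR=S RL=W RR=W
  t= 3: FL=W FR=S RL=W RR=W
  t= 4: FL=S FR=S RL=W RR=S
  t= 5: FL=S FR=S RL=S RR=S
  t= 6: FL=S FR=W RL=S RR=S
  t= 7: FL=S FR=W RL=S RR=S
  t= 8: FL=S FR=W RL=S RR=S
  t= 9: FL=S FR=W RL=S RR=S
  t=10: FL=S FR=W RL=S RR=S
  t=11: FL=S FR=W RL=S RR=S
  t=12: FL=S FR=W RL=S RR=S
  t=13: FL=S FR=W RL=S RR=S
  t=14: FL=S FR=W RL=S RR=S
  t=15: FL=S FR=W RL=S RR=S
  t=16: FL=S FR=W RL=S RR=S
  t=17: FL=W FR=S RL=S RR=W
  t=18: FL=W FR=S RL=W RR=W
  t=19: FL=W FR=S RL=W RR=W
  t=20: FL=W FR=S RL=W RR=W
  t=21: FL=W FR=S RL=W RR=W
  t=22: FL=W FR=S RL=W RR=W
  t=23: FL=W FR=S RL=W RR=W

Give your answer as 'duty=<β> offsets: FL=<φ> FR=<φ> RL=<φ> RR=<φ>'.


duty β = stance ticks per leg = 13
FL: stance ticks = 13; W→S at t=4 → φ=20
FR: stance ticks = 13; W→S at t=17 → φ=7
RL: stance ticks = 13; W→S at t=5 → φ=19
RR: stance ticks = 13; W→S at t=4 → φ=20

duty=13 offsets: FL=20 FR=7 RL=19 RR=20


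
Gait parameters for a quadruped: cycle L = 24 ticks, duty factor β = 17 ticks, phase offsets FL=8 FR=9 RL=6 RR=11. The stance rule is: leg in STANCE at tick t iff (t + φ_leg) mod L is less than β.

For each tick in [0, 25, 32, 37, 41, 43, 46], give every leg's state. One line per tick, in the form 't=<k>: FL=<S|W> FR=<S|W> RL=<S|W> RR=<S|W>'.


t=0: FL=S FR=S RL=S RR=S
t=25: FL=S FR=S RL=S RR=S
t=32: FL=S FR=W RL=S RR=W
t=37: FL=W FR=W RL=W RR=S
t=41: FL=S FR=S RL=W RR=S
t=43: FL=S FR=S RL=S RR=S
t=46: FL=S FR=S RL=S RR=S

t=0: phase=(8,9,6,11) vs β=17 → FL=S FR=S RL=S RR=S
t=25: phase=(9,10,7,12) vs β=17 → FL=S FR=S RL=S RR=S
t=32: phase=(16,17,14,19) vs β=17 → FL=S FR=W RL=S RR=W
t=37: phase=(21,22,19,0) vs β=17 → FL=W FR=W RL=W RR=S
t=41: phase=(1,2,23,4) vs β=17 → FL=S FR=S RL=W RR=S
t=43: phase=(3,4,1,6) vs β=17 → FL=S FR=S RL=S RR=S
t=46: phase=(6,7,4,9) vs β=17 → FL=S FR=S RL=S RR=S


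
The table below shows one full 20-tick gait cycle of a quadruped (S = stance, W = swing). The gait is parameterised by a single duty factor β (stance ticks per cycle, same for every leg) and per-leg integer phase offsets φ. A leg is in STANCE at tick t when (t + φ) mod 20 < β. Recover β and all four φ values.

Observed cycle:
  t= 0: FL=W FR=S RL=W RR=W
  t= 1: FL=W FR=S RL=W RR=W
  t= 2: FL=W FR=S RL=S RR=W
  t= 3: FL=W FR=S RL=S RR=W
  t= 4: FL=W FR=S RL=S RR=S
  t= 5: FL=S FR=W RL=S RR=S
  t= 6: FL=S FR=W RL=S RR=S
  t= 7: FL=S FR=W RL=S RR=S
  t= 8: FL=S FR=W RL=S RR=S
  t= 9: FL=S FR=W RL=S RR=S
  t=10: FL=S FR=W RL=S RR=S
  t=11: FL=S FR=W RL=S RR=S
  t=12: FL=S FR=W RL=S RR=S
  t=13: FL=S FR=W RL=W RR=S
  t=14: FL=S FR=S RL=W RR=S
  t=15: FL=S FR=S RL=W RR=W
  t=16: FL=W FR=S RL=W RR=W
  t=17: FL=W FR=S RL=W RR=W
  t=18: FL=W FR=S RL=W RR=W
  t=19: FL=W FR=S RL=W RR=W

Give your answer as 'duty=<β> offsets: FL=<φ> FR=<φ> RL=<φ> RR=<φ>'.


duty β = stance ticks per leg = 11
FL: stance ticks = 11; W→S at t=5 → φ=15
FR: stance ticks = 11; W→S at t=14 → φ=6
RL: stance ticks = 11; W→S at t=2 → φ=18
RR: stance ticks = 11; W→S at t=4 → φ=16

duty=11 offsets: FL=15 FR=6 RL=18 RR=16


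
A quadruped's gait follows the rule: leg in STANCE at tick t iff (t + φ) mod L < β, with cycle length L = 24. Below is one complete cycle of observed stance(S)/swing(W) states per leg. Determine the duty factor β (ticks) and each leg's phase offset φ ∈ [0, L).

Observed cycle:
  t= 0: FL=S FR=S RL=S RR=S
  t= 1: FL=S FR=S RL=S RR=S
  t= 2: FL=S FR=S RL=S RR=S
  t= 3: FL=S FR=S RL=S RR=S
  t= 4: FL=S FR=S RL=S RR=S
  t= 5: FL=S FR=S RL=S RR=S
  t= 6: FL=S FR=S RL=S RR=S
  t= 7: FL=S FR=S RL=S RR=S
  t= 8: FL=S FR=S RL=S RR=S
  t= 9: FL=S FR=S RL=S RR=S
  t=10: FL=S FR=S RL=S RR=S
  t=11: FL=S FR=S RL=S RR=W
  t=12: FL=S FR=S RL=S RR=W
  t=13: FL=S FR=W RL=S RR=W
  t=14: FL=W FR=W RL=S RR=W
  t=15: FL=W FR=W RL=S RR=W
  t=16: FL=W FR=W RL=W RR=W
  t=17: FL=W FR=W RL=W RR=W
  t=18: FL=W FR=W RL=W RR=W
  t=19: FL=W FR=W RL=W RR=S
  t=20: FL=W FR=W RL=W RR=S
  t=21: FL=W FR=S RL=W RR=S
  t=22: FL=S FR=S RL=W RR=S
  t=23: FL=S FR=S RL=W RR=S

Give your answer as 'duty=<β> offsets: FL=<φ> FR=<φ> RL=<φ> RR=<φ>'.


duty=16 offsets: FL=2 FR=3 RL=0 RR=5

duty β = stance ticks per leg = 16
FL: stance ticks = 16; W→S at t=22 → φ=2
FR: stance ticks = 16; W→S at t=21 → φ=3
RL: stance ticks = 16; W→S at t=0 → φ=0
RR: stance ticks = 16; W→S at t=19 → φ=5


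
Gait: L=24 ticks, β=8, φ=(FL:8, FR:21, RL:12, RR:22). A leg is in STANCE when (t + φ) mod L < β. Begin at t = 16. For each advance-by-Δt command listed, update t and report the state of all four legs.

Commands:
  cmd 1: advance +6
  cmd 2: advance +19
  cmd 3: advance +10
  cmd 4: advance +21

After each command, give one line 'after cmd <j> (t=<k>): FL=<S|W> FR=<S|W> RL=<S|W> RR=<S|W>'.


after cmd 1 (t=22): FL=S FR=W RL=W RR=W
after cmd 2 (t=41): FL=S FR=W RL=S RR=W
after cmd 3 (t=51): FL=W FR=S RL=W RR=S
after cmd 4 (t=72): FL=W FR=W RL=W RR=W

start t=16: FL=S FR=W RL=S RR=W
cmd 1: advance +6 → t=22, phase=(6,19,10,20) → FL=S FR=W RL=W RR=W
cmd 2: advance +19 → t=41, phase=(1,14,5,15) → FL=S FR=W RL=S RR=W
cmd 3: advance +10 → t=51, phase=(11,0,15,1) → FL=W FR=S RL=W RR=S
cmd 4: advance +21 → t=72, phase=(8,21,12,22) → FL=W FR=W RL=W RR=W


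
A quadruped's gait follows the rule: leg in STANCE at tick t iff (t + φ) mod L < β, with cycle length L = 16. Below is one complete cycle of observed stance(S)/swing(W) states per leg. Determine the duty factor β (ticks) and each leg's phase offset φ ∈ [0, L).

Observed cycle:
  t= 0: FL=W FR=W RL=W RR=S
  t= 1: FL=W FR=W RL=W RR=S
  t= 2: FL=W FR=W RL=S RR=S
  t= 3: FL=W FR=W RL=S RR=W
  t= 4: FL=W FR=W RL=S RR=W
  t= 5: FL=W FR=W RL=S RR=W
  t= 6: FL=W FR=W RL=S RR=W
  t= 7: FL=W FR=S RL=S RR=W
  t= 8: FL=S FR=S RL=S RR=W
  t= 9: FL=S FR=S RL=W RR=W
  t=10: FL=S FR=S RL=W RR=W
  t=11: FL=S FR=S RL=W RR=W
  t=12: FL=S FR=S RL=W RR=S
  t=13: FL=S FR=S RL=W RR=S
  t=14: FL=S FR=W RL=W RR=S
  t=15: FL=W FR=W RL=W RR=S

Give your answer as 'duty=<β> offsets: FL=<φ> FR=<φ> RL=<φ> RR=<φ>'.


duty=7 offsets: FL=8 FR=9 RL=14 RR=4

duty β = stance ticks per leg = 7
FL: stance ticks = 7; W→S at t=8 → φ=8
FR: stance ticks = 7; W→S at t=7 → φ=9
RL: stance ticks = 7; W→S at t=2 → φ=14
RR: stance ticks = 7; W→S at t=12 → φ=4


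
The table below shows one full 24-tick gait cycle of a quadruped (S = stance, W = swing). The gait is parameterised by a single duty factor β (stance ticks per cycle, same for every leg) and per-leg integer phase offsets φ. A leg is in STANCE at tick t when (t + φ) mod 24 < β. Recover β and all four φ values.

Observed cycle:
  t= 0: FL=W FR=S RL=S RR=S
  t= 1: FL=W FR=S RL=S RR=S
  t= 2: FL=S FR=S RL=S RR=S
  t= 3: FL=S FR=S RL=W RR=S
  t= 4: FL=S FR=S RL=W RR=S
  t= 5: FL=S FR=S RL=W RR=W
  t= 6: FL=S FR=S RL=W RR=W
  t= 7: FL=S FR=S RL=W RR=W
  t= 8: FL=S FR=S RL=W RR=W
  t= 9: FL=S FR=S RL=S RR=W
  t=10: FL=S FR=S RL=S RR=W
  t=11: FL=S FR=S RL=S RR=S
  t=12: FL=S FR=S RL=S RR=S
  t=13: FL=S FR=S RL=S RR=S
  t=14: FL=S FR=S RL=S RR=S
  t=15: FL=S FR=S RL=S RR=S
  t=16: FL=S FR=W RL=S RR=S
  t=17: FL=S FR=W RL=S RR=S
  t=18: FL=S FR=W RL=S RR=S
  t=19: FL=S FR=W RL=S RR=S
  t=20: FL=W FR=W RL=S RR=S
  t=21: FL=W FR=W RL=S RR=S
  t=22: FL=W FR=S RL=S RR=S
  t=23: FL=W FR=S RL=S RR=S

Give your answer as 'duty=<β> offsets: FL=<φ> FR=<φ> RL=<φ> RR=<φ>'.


duty β = stance ticks per leg = 18
FL: stance ticks = 18; W→S at t=2 → φ=22
FR: stance ticks = 18; W→S at t=22 → φ=2
RL: stance ticks = 18; W→S at t=9 → φ=15
RR: stance ticks = 18; W→S at t=11 → φ=13

duty=18 offsets: FL=22 FR=2 RL=15 RR=13


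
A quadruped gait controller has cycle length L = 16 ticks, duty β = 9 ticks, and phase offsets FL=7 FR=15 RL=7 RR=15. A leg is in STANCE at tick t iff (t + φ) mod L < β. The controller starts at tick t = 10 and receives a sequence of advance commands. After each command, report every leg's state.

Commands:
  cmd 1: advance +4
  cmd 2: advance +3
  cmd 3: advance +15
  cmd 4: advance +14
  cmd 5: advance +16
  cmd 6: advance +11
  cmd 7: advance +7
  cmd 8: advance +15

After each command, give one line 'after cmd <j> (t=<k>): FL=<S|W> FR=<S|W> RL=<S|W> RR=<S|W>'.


start t=10: FL=S FR=W RL=S RR=W
cmd 1: advance +4 → t=14, phase=(5,13,5,13) → FL=S FR=W RL=S RR=W
cmd 2: advance +3 → t=17, phase=(8,0,8,0) → FL=S FR=S RL=S RR=S
cmd 3: advance +15 → t=32, phase=(7,15,7,15) → FL=S FR=W RL=S RR=W
cmd 4: advance +14 → t=46, phase=(5,13,5,13) → FL=S FR=W RL=S RR=W
cmd 5: advance +16 → t=62, phase=(5,13,5,13) → FL=S FR=W RL=S RR=W
cmd 6: advance +11 → t=73, phase=(0,8,0,8) → FL=S FR=S RL=S RR=S
cmd 7: advance +7 → t=80, phase=(7,15,7,15) → FL=S FR=W RL=S RR=W
cmd 8: advance +15 → t=95, phase=(6,14,6,14) → FL=S FR=W RL=S RR=W

after cmd 1 (t=14): FL=S FR=W RL=S RR=W
after cmd 2 (t=17): FL=S FR=S RL=S RR=S
after cmd 3 (t=32): FL=S FR=W RL=S RR=W
after cmd 4 (t=46): FL=S FR=W RL=S RR=W
after cmd 5 (t=62): FL=S FR=W RL=S RR=W
after cmd 6 (t=73): FL=S FR=S RL=S RR=S
after cmd 7 (t=80): FL=S FR=W RL=S RR=W
after cmd 8 (t=95): FL=S FR=W RL=S RR=W


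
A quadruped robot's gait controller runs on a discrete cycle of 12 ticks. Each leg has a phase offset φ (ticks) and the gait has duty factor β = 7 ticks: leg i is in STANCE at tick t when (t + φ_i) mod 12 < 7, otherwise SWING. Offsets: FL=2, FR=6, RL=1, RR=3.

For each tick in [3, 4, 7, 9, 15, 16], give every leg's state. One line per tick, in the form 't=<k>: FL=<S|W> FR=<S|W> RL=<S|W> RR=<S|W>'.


t=3: FL=S FR=W RL=S RR=S
t=4: FL=S FR=W RL=S RR=W
t=7: FL=W FR=S RL=W RR=W
t=9: FL=W FR=S RL=W RR=S
t=15: FL=S FR=W RL=S RR=S
t=16: FL=S FR=W RL=S RR=W

t=3: phase=(5,9,4,6) vs β=7 → FL=S FR=W RL=S RR=S
t=4: phase=(6,10,5,7) vs β=7 → FL=S FR=W RL=S RR=W
t=7: phase=(9,1,8,10) vs β=7 → FL=W FR=S RL=W RR=W
t=9: phase=(11,3,10,0) vs β=7 → FL=W FR=S RL=W RR=S
t=15: phase=(5,9,4,6) vs β=7 → FL=S FR=W RL=S RR=S
t=16: phase=(6,10,5,7) vs β=7 → FL=S FR=W RL=S RR=W


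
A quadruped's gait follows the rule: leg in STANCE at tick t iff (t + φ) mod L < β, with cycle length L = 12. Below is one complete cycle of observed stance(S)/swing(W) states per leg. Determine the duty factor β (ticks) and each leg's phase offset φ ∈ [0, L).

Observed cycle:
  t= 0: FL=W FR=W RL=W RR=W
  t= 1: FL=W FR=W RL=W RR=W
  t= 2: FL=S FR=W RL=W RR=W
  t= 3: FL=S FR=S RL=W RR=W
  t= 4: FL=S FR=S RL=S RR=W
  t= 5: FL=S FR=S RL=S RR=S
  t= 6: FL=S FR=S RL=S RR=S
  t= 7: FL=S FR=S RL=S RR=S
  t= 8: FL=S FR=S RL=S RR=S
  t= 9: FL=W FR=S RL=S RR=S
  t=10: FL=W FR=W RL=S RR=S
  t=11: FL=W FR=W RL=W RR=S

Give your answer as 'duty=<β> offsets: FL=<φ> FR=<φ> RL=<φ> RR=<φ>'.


duty=7 offsets: FL=10 FR=9 RL=8 RR=7

duty β = stance ticks per leg = 7
FL: stance ticks = 7; W→S at t=2 → φ=10
FR: stance ticks = 7; W→S at t=3 → φ=9
RL: stance ticks = 7; W→S at t=4 → φ=8
RR: stance ticks = 7; W→S at t=5 → φ=7


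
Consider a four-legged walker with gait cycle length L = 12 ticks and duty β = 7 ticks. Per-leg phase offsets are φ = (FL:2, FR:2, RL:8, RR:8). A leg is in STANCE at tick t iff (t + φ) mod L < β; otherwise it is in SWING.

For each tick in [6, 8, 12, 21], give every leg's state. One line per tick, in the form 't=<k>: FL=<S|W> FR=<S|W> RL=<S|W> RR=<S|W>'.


t=6: phase=(8,8,2,2) vs β=7 → FL=W FR=W RL=S RR=S
t=8: phase=(10,10,4,4) vs β=7 → FL=W FR=W RL=S RR=S
t=12: phase=(2,2,8,8) vs β=7 → FL=S FR=S RL=W RR=W
t=21: phase=(11,11,5,5) vs β=7 → FL=W FR=W RL=S RR=S

t=6: FL=W FR=W RL=S RR=S
t=8: FL=W FR=W RL=S RR=S
t=12: FL=S FR=S RL=W RR=W
t=21: FL=W FR=W RL=S RR=S


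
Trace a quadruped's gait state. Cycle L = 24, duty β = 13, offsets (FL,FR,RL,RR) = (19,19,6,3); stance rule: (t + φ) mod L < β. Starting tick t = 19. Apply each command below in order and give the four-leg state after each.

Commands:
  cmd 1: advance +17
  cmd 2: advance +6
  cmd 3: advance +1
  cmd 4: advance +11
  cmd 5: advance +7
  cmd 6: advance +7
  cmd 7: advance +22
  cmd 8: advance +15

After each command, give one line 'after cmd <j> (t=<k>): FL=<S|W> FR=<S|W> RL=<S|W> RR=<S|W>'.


start t=19: FL=W FR=W RL=S RR=W
cmd 1: advance +17 → t=36, phase=(7,7,18,15) → FL=S FR=S RL=W RR=W
cmd 2: advance +6 → t=42, phase=(13,13,0,21) → FL=W FR=W RL=S RR=W
cmd 3: advance +1 → t=43, phase=(14,14,1,22) → FL=W FR=W RL=S RR=W
cmd 4: advance +11 → t=54, phase=(1,1,12,9) → FL=S FR=S RL=S RR=S
cmd 5: advance +7 → t=61, phase=(8,8,19,16) → FL=S FR=S RL=W RR=W
cmd 6: advance +7 → t=68, phase=(15,15,2,23) → FL=W FR=W RL=S RR=W
cmd 7: advance +22 → t=90, phase=(13,13,0,21) → FL=W FR=W RL=S RR=W
cmd 8: advance +15 → t=105, phase=(4,4,15,12) → FL=S FR=S RL=W RR=S

after cmd 1 (t=36): FL=S FR=S RL=W RR=W
after cmd 2 (t=42): FL=W FR=W RL=S RR=W
after cmd 3 (t=43): FL=W FR=W RL=S RR=W
after cmd 4 (t=54): FL=S FR=S RL=S RR=S
after cmd 5 (t=61): FL=S FR=S RL=W RR=W
after cmd 6 (t=68): FL=W FR=W RL=S RR=W
after cmd 7 (t=90): FL=W FR=W RL=S RR=W
after cmd 8 (t=105): FL=S FR=S RL=W RR=S


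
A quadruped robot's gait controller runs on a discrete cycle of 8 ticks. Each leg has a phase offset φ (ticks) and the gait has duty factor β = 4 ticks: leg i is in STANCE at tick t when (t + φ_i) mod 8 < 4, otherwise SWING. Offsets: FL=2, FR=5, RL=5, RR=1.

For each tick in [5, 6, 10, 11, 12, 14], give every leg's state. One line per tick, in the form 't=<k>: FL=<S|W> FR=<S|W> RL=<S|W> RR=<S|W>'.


t=5: phase=(7,2,2,6) vs β=4 → FL=W FR=S RL=S RR=W
t=6: phase=(0,3,3,7) vs β=4 → FL=S FR=S RL=S RR=W
t=10: phase=(4,7,7,3) vs β=4 → FL=W FR=W RL=W RR=S
t=11: phase=(5,0,0,4) vs β=4 → FL=W FR=S RL=S RR=W
t=12: phase=(6,1,1,5) vs β=4 → FL=W FR=S RL=S RR=W
t=14: phase=(0,3,3,7) vs β=4 → FL=S FR=S RL=S RR=W

t=5: FL=W FR=S RL=S RR=W
t=6: FL=S FR=S RL=S RR=W
t=10: FL=W FR=W RL=W RR=S
t=11: FL=W FR=S RL=S RR=W
t=12: FL=W FR=S RL=S RR=W
t=14: FL=S FR=S RL=S RR=W


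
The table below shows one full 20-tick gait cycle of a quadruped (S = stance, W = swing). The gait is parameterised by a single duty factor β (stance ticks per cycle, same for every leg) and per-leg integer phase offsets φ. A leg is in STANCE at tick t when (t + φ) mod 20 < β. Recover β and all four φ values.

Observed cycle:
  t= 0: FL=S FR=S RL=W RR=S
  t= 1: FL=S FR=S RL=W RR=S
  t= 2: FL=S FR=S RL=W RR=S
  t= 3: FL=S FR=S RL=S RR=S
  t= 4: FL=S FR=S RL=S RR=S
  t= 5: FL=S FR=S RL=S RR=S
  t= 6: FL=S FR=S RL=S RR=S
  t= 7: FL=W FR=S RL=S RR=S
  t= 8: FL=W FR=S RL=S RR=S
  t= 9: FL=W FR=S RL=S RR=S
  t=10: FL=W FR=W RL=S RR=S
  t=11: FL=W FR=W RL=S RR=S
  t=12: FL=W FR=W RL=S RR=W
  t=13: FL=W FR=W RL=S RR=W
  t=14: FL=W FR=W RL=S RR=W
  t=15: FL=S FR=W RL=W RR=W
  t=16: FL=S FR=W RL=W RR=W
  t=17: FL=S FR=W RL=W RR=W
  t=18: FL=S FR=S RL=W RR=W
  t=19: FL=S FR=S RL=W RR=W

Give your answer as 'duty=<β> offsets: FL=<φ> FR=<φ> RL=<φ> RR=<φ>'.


duty β = stance ticks per leg = 12
FL: stance ticks = 12; W→S at t=15 → φ=5
FR: stance ticks = 12; W→S at t=18 → φ=2
RL: stance ticks = 12; W→S at t=3 → φ=17
RR: stance ticks = 12; W→S at t=0 → φ=0

duty=12 offsets: FL=5 FR=2 RL=17 RR=0


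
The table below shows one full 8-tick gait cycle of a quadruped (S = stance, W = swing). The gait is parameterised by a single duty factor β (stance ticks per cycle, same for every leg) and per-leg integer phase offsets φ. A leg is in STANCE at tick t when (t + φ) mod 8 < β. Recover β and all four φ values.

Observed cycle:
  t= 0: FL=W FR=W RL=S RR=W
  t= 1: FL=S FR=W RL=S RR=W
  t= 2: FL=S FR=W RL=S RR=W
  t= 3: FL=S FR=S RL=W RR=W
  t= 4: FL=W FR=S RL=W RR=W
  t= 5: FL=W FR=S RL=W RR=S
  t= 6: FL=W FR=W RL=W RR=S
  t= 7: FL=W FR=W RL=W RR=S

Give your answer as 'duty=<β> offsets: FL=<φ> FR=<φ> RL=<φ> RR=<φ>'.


duty=3 offsets: FL=7 FR=5 RL=0 RR=3

duty β = stance ticks per leg = 3
FL: stance ticks = 3; W→S at t=1 → φ=7
FR: stance ticks = 3; W→S at t=3 → φ=5
RL: stance ticks = 3; W→S at t=0 → φ=0
RR: stance ticks = 3; W→S at t=5 → φ=3


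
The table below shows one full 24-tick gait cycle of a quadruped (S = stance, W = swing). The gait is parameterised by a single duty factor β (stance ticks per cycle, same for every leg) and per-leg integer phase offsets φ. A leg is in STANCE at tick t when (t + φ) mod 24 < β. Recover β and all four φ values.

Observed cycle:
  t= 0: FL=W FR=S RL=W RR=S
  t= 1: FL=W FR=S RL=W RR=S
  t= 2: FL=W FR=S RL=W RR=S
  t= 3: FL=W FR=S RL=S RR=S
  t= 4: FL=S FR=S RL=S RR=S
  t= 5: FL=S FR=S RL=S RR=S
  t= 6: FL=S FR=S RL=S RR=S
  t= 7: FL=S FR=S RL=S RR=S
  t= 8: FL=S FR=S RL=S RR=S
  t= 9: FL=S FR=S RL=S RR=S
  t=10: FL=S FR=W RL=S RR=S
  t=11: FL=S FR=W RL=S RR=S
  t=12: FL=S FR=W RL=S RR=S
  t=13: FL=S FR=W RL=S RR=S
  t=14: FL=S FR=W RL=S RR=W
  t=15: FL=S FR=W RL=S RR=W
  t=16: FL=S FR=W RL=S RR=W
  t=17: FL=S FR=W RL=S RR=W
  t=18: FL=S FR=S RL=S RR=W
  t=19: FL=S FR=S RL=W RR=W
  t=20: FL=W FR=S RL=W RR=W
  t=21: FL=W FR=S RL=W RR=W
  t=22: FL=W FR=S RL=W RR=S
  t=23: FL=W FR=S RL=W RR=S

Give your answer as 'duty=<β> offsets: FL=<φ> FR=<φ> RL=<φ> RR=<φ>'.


duty=16 offsets: FL=20 FR=6 RL=21 RR=2

duty β = stance ticks per leg = 16
FL: stance ticks = 16; W→S at t=4 → φ=20
FR: stance ticks = 16; W→S at t=18 → φ=6
RL: stance ticks = 16; W→S at t=3 → φ=21
RR: stance ticks = 16; W→S at t=22 → φ=2


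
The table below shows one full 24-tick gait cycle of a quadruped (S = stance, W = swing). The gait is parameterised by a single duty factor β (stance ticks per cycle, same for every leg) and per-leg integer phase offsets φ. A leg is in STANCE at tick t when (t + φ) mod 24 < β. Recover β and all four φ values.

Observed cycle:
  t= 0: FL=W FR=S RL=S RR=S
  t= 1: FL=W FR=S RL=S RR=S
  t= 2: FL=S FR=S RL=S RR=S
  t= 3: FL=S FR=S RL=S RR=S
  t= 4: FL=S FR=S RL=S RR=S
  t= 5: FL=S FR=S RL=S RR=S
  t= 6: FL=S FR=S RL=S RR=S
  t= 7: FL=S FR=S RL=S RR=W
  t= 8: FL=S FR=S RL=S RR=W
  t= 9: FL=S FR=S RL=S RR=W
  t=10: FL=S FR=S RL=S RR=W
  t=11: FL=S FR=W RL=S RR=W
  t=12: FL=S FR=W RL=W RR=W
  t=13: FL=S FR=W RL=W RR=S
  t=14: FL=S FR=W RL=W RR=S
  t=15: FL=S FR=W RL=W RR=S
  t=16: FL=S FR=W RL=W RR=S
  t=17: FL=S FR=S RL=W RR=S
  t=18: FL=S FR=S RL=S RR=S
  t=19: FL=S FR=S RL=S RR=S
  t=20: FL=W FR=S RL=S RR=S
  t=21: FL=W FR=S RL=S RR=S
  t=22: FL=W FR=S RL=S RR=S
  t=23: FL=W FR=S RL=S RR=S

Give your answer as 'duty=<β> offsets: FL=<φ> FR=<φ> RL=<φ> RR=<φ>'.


duty β = stance ticks per leg = 18
FL: stance ticks = 18; W→S at t=2 → φ=22
FR: stance ticks = 18; W→S at t=17 → φ=7
RL: stance ticks = 18; W→S at t=18 → φ=6
RR: stance ticks = 18; W→S at t=13 → φ=11

duty=18 offsets: FL=22 FR=7 RL=6 RR=11


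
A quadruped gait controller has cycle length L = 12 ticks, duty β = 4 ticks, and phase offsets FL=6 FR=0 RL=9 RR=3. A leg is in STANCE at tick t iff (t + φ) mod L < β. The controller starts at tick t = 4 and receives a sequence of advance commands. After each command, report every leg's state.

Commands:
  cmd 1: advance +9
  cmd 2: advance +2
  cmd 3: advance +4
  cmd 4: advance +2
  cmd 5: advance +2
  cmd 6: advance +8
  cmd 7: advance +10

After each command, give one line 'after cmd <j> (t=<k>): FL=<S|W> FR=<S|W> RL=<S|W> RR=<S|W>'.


after cmd 1 (t=13): FL=W FR=S RL=W RR=W
after cmd 2 (t=15): FL=W FR=S RL=S RR=W
after cmd 3 (t=19): FL=S FR=W RL=W RR=W
after cmd 4 (t=21): FL=S FR=W RL=W RR=S
after cmd 5 (t=23): FL=W FR=W RL=W RR=S
after cmd 6 (t=31): FL=S FR=W RL=W RR=W
after cmd 7 (t=41): FL=W FR=W RL=S RR=W

start t=4: FL=W FR=W RL=S RR=W
cmd 1: advance +9 → t=13, phase=(7,1,10,4) → FL=W FR=S RL=W RR=W
cmd 2: advance +2 → t=15, phase=(9,3,0,6) → FL=W FR=S RL=S RR=W
cmd 3: advance +4 → t=19, phase=(1,7,4,10) → FL=S FR=W RL=W RR=W
cmd 4: advance +2 → t=21, phase=(3,9,6,0) → FL=S FR=W RL=W RR=S
cmd 5: advance +2 → t=23, phase=(5,11,8,2) → FL=W FR=W RL=W RR=S
cmd 6: advance +8 → t=31, phase=(1,7,4,10) → FL=S FR=W RL=W RR=W
cmd 7: advance +10 → t=41, phase=(11,5,2,8) → FL=W FR=W RL=S RR=W


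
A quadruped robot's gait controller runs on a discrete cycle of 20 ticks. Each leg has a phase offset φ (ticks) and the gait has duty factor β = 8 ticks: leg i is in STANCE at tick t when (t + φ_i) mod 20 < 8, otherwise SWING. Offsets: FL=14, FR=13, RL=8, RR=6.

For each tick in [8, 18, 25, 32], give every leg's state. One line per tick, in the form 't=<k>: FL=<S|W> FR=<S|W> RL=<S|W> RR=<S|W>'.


t=8: phase=(2,1,16,14) vs β=8 → FL=S FR=S RL=W RR=W
t=18: phase=(12,11,6,4) vs β=8 → FL=W FR=W RL=S RR=S
t=25: phase=(19,18,13,11) vs β=8 → FL=W FR=W RL=W RR=W
t=32: phase=(6,5,0,18) vs β=8 → FL=S FR=S RL=S RR=W

t=8: FL=S FR=S RL=W RR=W
t=18: FL=W FR=W RL=S RR=S
t=25: FL=W FR=W RL=W RR=W
t=32: FL=S FR=S RL=S RR=W


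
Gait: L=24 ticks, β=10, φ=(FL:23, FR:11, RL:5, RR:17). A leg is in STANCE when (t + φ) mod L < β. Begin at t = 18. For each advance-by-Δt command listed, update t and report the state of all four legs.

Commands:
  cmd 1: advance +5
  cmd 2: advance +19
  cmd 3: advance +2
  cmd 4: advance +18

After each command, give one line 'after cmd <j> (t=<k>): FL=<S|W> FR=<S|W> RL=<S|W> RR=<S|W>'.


after cmd 1 (t=23): FL=W FR=W RL=S RR=W
after cmd 2 (t=42): FL=W FR=S RL=W RR=W
after cmd 3 (t=44): FL=W FR=S RL=S RR=W
after cmd 4 (t=62): FL=W FR=S RL=W RR=S

start t=18: FL=W FR=S RL=W RR=W
cmd 1: advance +5 → t=23, phase=(22,10,4,16) → FL=W FR=W RL=S RR=W
cmd 2: advance +19 → t=42, phase=(17,5,23,11) → FL=W FR=S RL=W RR=W
cmd 3: advance +2 → t=44, phase=(19,7,1,13) → FL=W FR=S RL=S RR=W
cmd 4: advance +18 → t=62, phase=(13,1,19,7) → FL=W FR=S RL=W RR=S


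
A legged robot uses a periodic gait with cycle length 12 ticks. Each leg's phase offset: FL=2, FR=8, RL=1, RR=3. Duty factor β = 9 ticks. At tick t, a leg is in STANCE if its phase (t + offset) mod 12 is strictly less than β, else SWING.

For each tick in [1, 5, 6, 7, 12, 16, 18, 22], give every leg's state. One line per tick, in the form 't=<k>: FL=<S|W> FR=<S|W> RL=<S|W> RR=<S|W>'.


t=1: FL=S FR=W RL=S RR=S
t=5: FL=S FR=S RL=S RR=S
t=6: FL=S FR=S RL=S RR=W
t=7: FL=W FR=S RL=S RR=W
t=12: FL=S FR=S RL=S RR=S
t=16: FL=S FR=S RL=S RR=S
t=18: FL=S FR=S RL=S RR=W
t=22: FL=S FR=S RL=W RR=S

t=1: phase=(3,9,2,4) vs β=9 → FL=S FR=W RL=S RR=S
t=5: phase=(7,1,6,8) vs β=9 → FL=S FR=S RL=S RR=S
t=6: phase=(8,2,7,9) vs β=9 → FL=S FR=S RL=S RR=W
t=7: phase=(9,3,8,10) vs β=9 → FL=W FR=S RL=S RR=W
t=12: phase=(2,8,1,3) vs β=9 → FL=S FR=S RL=S RR=S
t=16: phase=(6,0,5,7) vs β=9 → FL=S FR=S RL=S RR=S
t=18: phase=(8,2,7,9) vs β=9 → FL=S FR=S RL=S RR=W
t=22: phase=(0,6,11,1) vs β=9 → FL=S FR=S RL=W RR=S


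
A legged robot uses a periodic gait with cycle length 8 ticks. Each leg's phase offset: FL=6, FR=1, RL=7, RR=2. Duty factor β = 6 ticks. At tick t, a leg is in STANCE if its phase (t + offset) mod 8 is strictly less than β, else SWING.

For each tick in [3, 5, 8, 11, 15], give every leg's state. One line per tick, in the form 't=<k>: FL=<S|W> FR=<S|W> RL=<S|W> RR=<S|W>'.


t=3: phase=(1,4,2,5) vs β=6 → FL=S FR=S RL=S RR=S
t=5: phase=(3,6,4,7) vs β=6 → FL=S FR=W RL=S RR=W
t=8: phase=(6,1,7,2) vs β=6 → FL=W FR=S RL=W RR=S
t=11: phase=(1,4,2,5) vs β=6 → FL=S FR=S RL=S RR=S
t=15: phase=(5,0,6,1) vs β=6 → FL=S FR=S RL=W RR=S

t=3: FL=S FR=S RL=S RR=S
t=5: FL=S FR=W RL=S RR=W
t=8: FL=W FR=S RL=W RR=S
t=11: FL=S FR=S RL=S RR=S
t=15: FL=S FR=S RL=W RR=S


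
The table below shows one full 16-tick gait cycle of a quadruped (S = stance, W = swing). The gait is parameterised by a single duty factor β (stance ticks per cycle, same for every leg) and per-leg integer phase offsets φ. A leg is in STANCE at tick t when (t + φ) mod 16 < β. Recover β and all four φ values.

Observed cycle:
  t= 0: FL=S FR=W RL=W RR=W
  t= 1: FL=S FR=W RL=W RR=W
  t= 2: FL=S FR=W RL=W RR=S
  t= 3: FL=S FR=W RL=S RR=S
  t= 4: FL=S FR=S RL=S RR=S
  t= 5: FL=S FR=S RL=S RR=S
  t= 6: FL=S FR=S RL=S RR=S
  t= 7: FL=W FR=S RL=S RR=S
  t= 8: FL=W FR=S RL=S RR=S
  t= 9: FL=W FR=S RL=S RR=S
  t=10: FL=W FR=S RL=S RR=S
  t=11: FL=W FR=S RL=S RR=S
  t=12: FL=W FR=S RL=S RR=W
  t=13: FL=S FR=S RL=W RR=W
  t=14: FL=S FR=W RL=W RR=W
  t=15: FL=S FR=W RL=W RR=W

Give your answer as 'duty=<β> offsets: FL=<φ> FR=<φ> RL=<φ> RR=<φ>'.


duty=10 offsets: FL=3 FR=12 RL=13 RR=14

duty β = stance ticks per leg = 10
FL: stance ticks = 10; W→S at t=13 → φ=3
FR: stance ticks = 10; W→S at t=4 → φ=12
RL: stance ticks = 10; W→S at t=3 → φ=13
RR: stance ticks = 10; W→S at t=2 → φ=14


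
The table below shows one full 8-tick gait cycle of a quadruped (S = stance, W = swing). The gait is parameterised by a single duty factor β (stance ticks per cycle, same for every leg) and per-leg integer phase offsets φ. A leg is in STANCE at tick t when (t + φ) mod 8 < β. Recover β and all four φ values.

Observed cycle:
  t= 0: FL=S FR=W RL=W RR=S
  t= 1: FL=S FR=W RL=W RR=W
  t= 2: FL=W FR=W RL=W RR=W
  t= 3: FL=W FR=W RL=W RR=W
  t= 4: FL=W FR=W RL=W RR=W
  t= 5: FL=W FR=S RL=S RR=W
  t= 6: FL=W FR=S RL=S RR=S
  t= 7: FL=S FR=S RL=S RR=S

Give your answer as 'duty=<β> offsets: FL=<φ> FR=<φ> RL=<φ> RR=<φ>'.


duty=3 offsets: FL=1 FR=3 RL=3 RR=2

duty β = stance ticks per leg = 3
FL: stance ticks = 3; W→S at t=7 → φ=1
FR: stance ticks = 3; W→S at t=5 → φ=3
RL: stance ticks = 3; W→S at t=5 → φ=3
RR: stance ticks = 3; W→S at t=6 → φ=2
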